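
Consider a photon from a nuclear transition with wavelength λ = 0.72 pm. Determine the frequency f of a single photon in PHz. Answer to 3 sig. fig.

4.16e5 PHz

In SI units: λ = 0.72 pm = 7.2e-13 m.
Since f = c/λ for a photon, f = 4.164e20 Hz.
Converting to PHz: f = 416400 PHz ≈ 4.16e5 PHz.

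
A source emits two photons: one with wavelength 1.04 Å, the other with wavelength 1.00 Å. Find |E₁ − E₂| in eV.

Using E = hc/λ: E₁ = 1.910e-15 J, E₂ = 1.986e-15 J.
|ΔE| = |1.910e-15 − 1.986e-15| = 7.64e-17 J = 477 eV.

477 eV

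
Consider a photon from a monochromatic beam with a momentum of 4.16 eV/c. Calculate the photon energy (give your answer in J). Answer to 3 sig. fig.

6.67 × 10^-19 J

Convert to SI: p = 4.16 eV/c = 2.2232 × 10^-27 kg·m/s.
Apply E = pc: E = 6.665 × 10^-19 J.
So E ≈ 6.67 × 10^-19 J.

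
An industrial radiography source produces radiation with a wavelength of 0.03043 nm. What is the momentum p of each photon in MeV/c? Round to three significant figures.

First convert: λ = 0.03043 nm = 3.043e-11 m.
Since p = h/λ for a photon, p = 2.177e-23 kg·m/s.
Converting to MeV/c: p = 0.04074 MeV/c ≈ 0.0407 MeV/c.

0.0407 MeV/c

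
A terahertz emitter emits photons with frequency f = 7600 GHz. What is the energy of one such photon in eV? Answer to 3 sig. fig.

First convert: f = 7600 GHz = 7.60e12 Hz.
Apply E = hf: E = 5.036e-21 J.
Converting to eV: E = 0.03143 eV ≈ 0.0314 eV.

0.0314 eV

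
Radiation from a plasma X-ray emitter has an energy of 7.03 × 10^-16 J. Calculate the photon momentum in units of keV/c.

For a photon p = E/c, so p = 2.345 × 10^-24 kg·m/s.
Converting to keV/c: p = 4.388 keV/c ≈ 4.39 keV/c.

4.39 keV/c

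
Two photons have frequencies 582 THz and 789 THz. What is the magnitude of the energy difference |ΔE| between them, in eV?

0.856 eV

Using E = hf: E₁ = 3.856 × 10^-19 J, E₂ = 5.228 × 10^-19 J.
|ΔE| = |3.856 × 10^-19 − 5.228 × 10^-19| = 1.37 × 10^-19 J = 0.856 eV.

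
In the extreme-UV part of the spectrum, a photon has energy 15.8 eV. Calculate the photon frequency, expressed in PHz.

3.82 PHz

First convert: E = 15.8 eV = 2.5314e-18 J.
For a photon f = E/h, so f = 3.820e15 Hz.
Converting to PHz: f = 3.820 PHz ≈ 3.82 PHz.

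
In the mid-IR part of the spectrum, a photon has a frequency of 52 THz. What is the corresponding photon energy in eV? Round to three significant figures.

0.215 eV

(h = 6.62607015·10^-34 J·s, 1 eV = 1.602176634·10^-19 J.)
In SI units: f = 52 THz = 5.2·10^13 Hz.
The photon relation is E = hf, giving E = 3.446·10^-20 J.
Converting to eV: E = 0.2151 eV ≈ 0.215 eV.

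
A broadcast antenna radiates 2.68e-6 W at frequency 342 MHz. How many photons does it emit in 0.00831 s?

Total energy: E_total = P·t = 2.68e-6 × 0.00831 = 2.227e-8 J.
Per-photon energy: E = 2.266e-25 J.
N = E_total / E_photon = 9.83e16.

9.83e16 photons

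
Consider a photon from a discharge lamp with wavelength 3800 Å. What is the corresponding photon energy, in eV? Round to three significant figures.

(h = 6.62607015 × 10^-34 J·s, c = 2.99792458 × 10^8 m/s, 1 eV = 1.602176634 × 10^-19 J.)
First convert: λ = 3800 Å = 3.8 × 10^-7 m.
Apply E = hc/λ: E = 5.227 × 10^-19 J.
Converting to eV: E = 3.263 eV ≈ 3.26 eV.

3.26 eV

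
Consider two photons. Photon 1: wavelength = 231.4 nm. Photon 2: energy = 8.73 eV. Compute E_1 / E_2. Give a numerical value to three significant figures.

0.614

E_1 = 8.584 × 10^-19 J (from wavelength = 231.4 nm, via E = hc/λ).
E_2 = 1.399 × 10^-18 J (from energy = 8.73 eV, via E given directly).
Ratio = 8.584 × 10^-19 / 1.399 × 10^-18 = 0.614.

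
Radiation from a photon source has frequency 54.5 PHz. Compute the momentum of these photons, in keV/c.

(h = 6.62607015e-34 J·s, c = 2.99792458e8 m/s, 1 eV = 1.602176634e-19 J.)
First convert: f = 54.5 PHz = 5.45e16 Hz.
For a photon p = hf/c, so p = 1.205e-25 kg·m/s.
Converting to keV/c: p = 0.2254 keV/c ≈ 0.225 keV/c.

0.225 keV/c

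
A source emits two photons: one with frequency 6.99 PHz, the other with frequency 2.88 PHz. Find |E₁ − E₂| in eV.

Using E = hf: E₁ = 4.632 × 10^-18 J, E₂ = 1.908 × 10^-18 J.
|ΔE| = |4.632 × 10^-18 − 1.908 × 10^-18| = 2.72 × 10^-18 J = 17.0 eV.

17.0 eV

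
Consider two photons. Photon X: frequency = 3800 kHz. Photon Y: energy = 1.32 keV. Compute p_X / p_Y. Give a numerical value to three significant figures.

p_X = 8.399 × 10^-36 kg·m/s (from frequency = 3800 kHz, via p = hf/c).
p_Y = 7.054 × 10^-25 kg·m/s (from energy = 1.32 keV, via p = E/c).
Ratio = 8.399 × 10^-36 / 7.054 × 10^-25 = 1.19 × 10^-11.

1.19 × 10^-11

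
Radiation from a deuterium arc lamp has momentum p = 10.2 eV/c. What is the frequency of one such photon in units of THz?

2470 THz

First convert: p = 10.2 eV/c = 5.4512e-27 kg·m/s.
Apply f = pc/h: f = 2.466e15 Hz.
Converting to THz: f = 2466 THz ≈ 2470 THz.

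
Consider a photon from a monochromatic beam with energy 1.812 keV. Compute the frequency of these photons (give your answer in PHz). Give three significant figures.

438 PHz

(h = 6.62607015e-34 J·s, 1 eV = 1.602176634e-19 J.)
First convert: E = 1.812 keV = 2.9031e-16 J.
Apply f = E/h: f = 4.381e17 Hz.
Converting to PHz: f = 438.1 PHz ≈ 438 PHz.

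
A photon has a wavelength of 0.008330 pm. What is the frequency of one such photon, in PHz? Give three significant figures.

Convert to SI: λ = 0.008330 pm = 8.330e-15 m.
Apply f = c/λ: f = 3.599e22 Hz.
Converting to PHz: f = 3.599e7 PHz ≈ 3.60e7 PHz.

3.60e7 PHz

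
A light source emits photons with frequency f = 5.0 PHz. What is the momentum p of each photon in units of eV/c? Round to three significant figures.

First convert: f = 5.0 PHz = 5.0e15 Hz.
The photon relation is p = hf/c, giving p = 1.105e-26 kg·m/s.
Converting to eV/c: p = 20.68 eV/c ≈ 20.7 eV/c.

20.7 eV/c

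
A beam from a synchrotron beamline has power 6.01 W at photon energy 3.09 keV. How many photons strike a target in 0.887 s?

Total energy: E_total = P·t = 6.01 × 0.887 = 5.331 J.
Per-photon energy: E = 4.951 × 10^-16 J.
N = E_total / E_photon = 1.08 × 10^16.

1.08 × 10^16 photons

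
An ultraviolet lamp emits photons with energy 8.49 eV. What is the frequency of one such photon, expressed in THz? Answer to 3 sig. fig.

2050 THz

Take h = 6.62607015·10^-34 J·s, 1 eV = 1.602176634·10^-19 J.
In SI units: E = 8.49 eV = 1.3602·10^-18 J.
The photon relation is f = E/h, giving f = 2.053·10^15 Hz.
Converting to THz: f = 2053 THz ≈ 2050 THz.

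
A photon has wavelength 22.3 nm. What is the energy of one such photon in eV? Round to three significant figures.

Take h = 6.62607015e-34 J·s, c = 2.99792458e8 m/s, 1 eV = 1.602176634e-19 J.
Convert to SI: λ = 22.3 nm = 2.23e-8 m.
Since E = hc/λ for a photon, E = 8.908e-18 J.
Converting to eV: E = 55.60 eV ≈ 55.6 eV.

55.6 eV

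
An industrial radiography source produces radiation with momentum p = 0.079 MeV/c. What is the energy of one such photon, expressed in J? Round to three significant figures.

1.27·10^-14 J

In SI units: p = 0.079 MeV/c = 4.2220·10^-23 kg·m/s.
For a photon E = pc, so E = 1.266·10^-14 J.
So E ≈ 1.27·10^-14 J.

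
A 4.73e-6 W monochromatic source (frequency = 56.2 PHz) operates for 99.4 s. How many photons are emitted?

Total energy: E_total = P·t = 4.73e-6 × 99.4 = 4.702e-4 J.
Per-photon energy: E = 3.724e-17 J.
N = E_total / E_photon = 1.26e13.

1.26e13 photons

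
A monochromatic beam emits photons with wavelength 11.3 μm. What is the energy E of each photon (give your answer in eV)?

Use h = 6.62607015 × 10^-34 J·s, c = 2.99792458 × 10^8 m/s, 1 eV = 1.602176634 × 10^-19 J.
First convert: λ = 11.3 μm = 1.13 × 10^-5 m.
Since E = hc/λ for a photon, E = 1.758 × 10^-20 J.
Converting to eV: E = 0.1097 eV ≈ 0.110 eV.

0.110 eV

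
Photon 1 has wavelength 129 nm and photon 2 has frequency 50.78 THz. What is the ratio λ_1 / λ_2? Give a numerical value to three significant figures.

λ_1 = 1.290e-7 m (from wavelength = 129 nm, via λ given directly).
λ_2 = 5.904e-6 m (from frequency = 50.78 THz, via λ = c/f).
Ratio = 1.290e-7 / 5.904e-6 = 0.0219.

0.0219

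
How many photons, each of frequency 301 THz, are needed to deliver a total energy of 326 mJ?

Per-photon energy: E = 1.994 × 10^-19 J (from frequency = 301 THz).
N = E_total / E_photon = 0.326 J / 1.994 × 10^-19 J = 1.63 × 10^18.

1.63 × 10^18 photons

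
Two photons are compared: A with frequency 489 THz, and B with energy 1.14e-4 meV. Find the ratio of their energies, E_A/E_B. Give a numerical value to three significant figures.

1.77e7

E_A = 3.240e-19 J (from frequency = 489 THz, via E = hf).
E_B = 1.826e-26 J (from energy = 1.14e-4 meV, via E given directly).
Ratio = 3.240e-19 / 1.826e-26 = 1.77e7.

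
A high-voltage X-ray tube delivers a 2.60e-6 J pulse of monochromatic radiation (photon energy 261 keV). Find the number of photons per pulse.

6.22e7 photons

Per-photon energy: E = 4.182e-14 J (from energy = 261 keV).
N = E_total / E_photon = 2.60e-6 J / 4.182e-14 J = 6.22e7.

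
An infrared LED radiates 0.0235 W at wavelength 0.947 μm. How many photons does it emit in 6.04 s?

Total energy: E_total = P·t = 0.0235 × 6.04 = 0.1419 J.
Per-photon energy: E = 2.098e-19 J.
N = E_total / E_photon = 6.77e17.

6.77e17 photons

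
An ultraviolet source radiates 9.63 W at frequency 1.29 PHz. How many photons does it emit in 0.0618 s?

Total energy: E_total = P·t = 9.63 × 0.0618 = 0.5951 J.
Per-photon energy: E = 8.548 × 10^-19 J.
N = E_total / E_photon = 6.96 × 10^17.

6.96 × 10^17 photons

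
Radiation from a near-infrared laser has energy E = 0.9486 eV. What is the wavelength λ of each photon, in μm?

1.31 μm

Take h = 6.62607015 × 10^-34 J·s, c = 2.99792458 × 10^8 m/s, 1 eV = 1.602176634 × 10^-19 J.
Convert to SI: E = 0.9486 eV = 1.5198 × 10^-19 J.
The photon relation is λ = hc/E, giving λ = 1.307 × 10^-6 m.
Converting to μm: λ = 1.307 μm ≈ 1.31 μm.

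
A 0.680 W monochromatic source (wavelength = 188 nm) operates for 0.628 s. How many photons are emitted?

Total energy: E_total = P·t = 0.680 × 0.628 = 0.4270 J.
Per-photon energy: E = 1.057·10^-18 J.
N = E_total / E_photon = 4.04·10^17.

4.04·10^17 photons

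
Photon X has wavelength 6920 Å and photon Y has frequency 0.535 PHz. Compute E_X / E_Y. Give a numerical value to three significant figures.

E_X = 2.871 × 10^-19 J (from wavelength = 6920 Å, via E = hc/λ).
E_Y = 3.545 × 10^-19 J (from frequency = 0.535 PHz, via E = hf).
Ratio = 2.871 × 10^-19 / 3.545 × 10^-19 = 0.810.

0.810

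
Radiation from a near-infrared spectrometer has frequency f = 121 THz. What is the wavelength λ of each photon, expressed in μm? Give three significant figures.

2.48 μm

Convert to SI: f = 121 THz = 1.21 × 10^14 Hz.
Apply λ = c/f: λ = 2.478 × 10^-6 m.
Converting to μm: λ = 2.478 μm ≈ 2.48 μm.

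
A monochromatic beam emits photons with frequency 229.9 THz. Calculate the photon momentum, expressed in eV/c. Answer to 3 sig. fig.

0.951 eV/c

First convert: f = 229.9 THz = 2.299e14 Hz.
Since p = hf/c for a photon, p = 5.081e-28 kg·m/s.
Converting to eV/c: p = 0.9508 eV/c ≈ 0.951 eV/c.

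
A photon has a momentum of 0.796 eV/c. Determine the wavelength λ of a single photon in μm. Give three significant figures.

1.56 μm

Use h = 6.62607015·10^-34 J·s, c = 2.99792458·10^8 m/s, 1 eV = 1.602176634·10^-19 J.
In SI units: p = 0.796 eV/c = 4.2541·10^-28 kg·m/s.
For a photon λ = h/p, so λ = 1.558·10^-6 m.
Converting to μm: λ = 1.558 μm ≈ 1.56 μm.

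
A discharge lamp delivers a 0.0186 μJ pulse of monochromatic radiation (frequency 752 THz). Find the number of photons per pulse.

Per-photon energy: E = 4.983 × 10^-19 J (from frequency = 752 THz).
N = E_total / E_photon = 1.86 × 10^-8 J / 4.983 × 10^-19 J = 3.73 × 10^10.

3.73 × 10^10 photons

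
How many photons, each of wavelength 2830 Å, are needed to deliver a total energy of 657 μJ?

9.36e14 photons

Per-photon energy: E = 7.019e-19 J (from wavelength = 2830 Å).
N = E_total / E_photon = 6.57e-4 J / 7.019e-19 J = 9.36e14.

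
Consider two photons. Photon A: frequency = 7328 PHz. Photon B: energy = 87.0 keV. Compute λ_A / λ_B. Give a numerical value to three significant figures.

2.87

λ_A = 4.091·10^-11 m (from frequency = 7328 PHz, via λ = c/f).
λ_B = 1.425·10^-11 m (from energy = 87.0 keV, via λ = hc/E).
Ratio = 4.091·10^-11 / 1.425·10^-11 = 2.87.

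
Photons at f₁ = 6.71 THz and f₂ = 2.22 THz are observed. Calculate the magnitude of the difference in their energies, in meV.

Using E = hf: E₁ = 4.446 × 10^-21 J, E₂ = 1.471 × 10^-21 J.
|ΔE| = |4.446 × 10^-21 − 1.471 × 10^-21| = 2.98 × 10^-21 J = 18.6 meV.

18.6 meV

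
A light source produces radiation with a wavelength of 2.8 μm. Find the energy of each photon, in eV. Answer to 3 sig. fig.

0.443 eV

Convert to SI: λ = 2.8 μm = 2.8e-6 m.
Since E = hc/λ for a photon, E = 7.094e-20 J.
Converting to eV: E = 0.4428 eV ≈ 0.443 eV.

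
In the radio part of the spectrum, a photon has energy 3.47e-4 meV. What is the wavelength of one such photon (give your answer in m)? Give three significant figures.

3.57 m

(h = 6.62607015e-34 J·s, c = 2.99792458e8 m/s, 1 eV = 1.602176634e-19 J.)
First convert: E = 3.47e-4 meV = 5.5596e-26 J.
For a photon λ = hc/E, so λ = 3.573 m.
So λ ≈ 3.57 m.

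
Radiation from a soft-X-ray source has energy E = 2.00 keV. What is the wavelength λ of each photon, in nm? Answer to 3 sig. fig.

Take h = 6.62607015 × 10^-34 J·s, c = 2.99792458 × 10^8 m/s, 1 eV = 1.602176634 × 10^-19 J.
First convert: E = 2.00 keV = 3.2044 × 10^-16 J.
Apply λ = hc/E: λ = 6.199 × 10^-10 m.
Converting to nm: λ = 0.6199 nm ≈ 0.620 nm.

0.620 nm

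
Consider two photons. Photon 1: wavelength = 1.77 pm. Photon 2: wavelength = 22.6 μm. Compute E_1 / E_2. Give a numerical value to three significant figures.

E_1 = 1.122e-13 J (from wavelength = 1.77 pm, via E = hc/λ).
E_2 = 8.790e-21 J (from wavelength = 22.6 μm, via E = hc/λ).
Ratio = 1.122e-13 / 8.790e-21 = 1.28e7.

1.28e7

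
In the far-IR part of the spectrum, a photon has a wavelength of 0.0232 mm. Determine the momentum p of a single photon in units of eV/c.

In SI units: λ = 0.0232 mm = 2.32·10^-5 m.
Since p = h/λ for a photon, p = 2.856·10^-29 kg·m/s.
Converting to eV/c: p = 0.05344 eV/c ≈ 0.0534 eV/c.

0.0534 eV/c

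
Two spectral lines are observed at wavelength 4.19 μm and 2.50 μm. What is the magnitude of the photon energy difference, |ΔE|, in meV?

200 meV

Using E = hc/λ: E₁ = 4.741 × 10^-20 J, E₂ = 7.946 × 10^-20 J.
|ΔE| = |4.741 × 10^-20 − 7.946 × 10^-20| = 3.20 × 10^-20 J = 200 meV.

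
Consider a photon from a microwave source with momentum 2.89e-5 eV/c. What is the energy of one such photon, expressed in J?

4.63e-24 J

Use c = 2.99792458e8 m/s, 1 eV = 1.602176634e-19 J.
First convert: p = 2.89e-5 eV/c = 1.5445e-32 kg·m/s.
For a photon E = pc, so E = 4.630e-24 J.
So E ≈ 4.63e-24 J.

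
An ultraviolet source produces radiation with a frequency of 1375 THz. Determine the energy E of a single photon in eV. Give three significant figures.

5.69 eV

Convert to SI: f = 1375 THz = 1.375e15 Hz.
The photon relation is E = hf, giving E = 9.111e-19 J.
Converting to eV: E = 5.687 eV ≈ 5.69 eV.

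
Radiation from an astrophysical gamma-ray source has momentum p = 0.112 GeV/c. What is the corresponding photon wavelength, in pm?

0.0111 pm

In SI units: p = 0.112 GeV/c = 5.9856 × 10^-20 kg·m/s.
Since λ = h/p for a photon, λ = 1.107 × 10^-14 m.
Converting to pm: λ = 0.01107 pm ≈ 0.0111 pm.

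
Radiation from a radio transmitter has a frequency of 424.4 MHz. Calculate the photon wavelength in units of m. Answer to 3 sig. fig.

Take c = 2.99792458e8 m/s.
First convert: f = 424.4 MHz = 4.244e8 Hz.
For a photon λ = c/f, so λ = 0.7064 m.
So λ ≈ 0.706 m.

0.706 m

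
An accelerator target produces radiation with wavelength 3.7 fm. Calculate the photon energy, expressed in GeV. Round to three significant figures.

0.335 GeV

Convert to SI: λ = 3.7 fm = 3.7·10^-15 m.
The photon relation is E = hc/λ, giving E = 5.369·10^-11 J.
Converting to GeV: E = 0.3351 GeV ≈ 0.335 GeV.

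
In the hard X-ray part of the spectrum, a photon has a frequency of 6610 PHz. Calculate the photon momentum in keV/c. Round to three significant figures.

27.3 keV/c

(h = 6.62607015·10^-34 J·s, c = 2.99792458·10^8 m/s, 1 eV = 1.602176634·10^-19 J.)
First convert: f = 6610 PHz = 6.61·10^18 Hz.
The photon relation is p = hf/c, giving p = 1.461·10^-23 kg·m/s.
Converting to keV/c: p = 27.34 keV/c ≈ 27.3 keV/c.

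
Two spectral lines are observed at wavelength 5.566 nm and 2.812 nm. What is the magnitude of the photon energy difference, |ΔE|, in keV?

Using E = hc/λ: E₁ = 3.5689e-17 J, E₂ = 7.0642e-17 J.
|ΔE| = |3.5689e-17 − 7.0642e-17| = 3.50e-17 J = 0.218 keV.

0.218 keV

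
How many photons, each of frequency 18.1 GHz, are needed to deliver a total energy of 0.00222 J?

1.85 × 10^20 photons

Per-photon energy: E = 1.199 × 10^-23 J (from frequency = 18.1 GHz).
N = E_total / E_photon = 0.00222 J / 1.199 × 10^-23 J = 1.85 × 10^20.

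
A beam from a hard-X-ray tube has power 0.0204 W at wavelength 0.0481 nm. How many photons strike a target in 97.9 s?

Total energy: E_total = P·t = 0.0204 × 97.9 = 1.997 J.
Per-photon energy: E = 4.130 × 10^-15 J.
N = E_total / E_photon = 4.84 × 10^14.

4.84 × 10^14 photons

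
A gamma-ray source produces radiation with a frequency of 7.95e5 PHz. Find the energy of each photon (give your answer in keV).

In SI units: f = 7.95e5 PHz = 7.95e20 Hz.
Apply E = hf: E = 5.268e-13 J.
Converting to keV: E = 3288 keV ≈ 3290 keV.

3290 keV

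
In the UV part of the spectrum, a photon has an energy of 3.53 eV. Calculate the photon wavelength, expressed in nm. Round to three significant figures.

351 nm

(h = 6.62607015 × 10^-34 J·s, c = 2.99792458 × 10^8 m/s, 1 eV = 1.602176634 × 10^-19 J.)
In SI units: E = 3.53 eV = 5.6557 × 10^-19 J.
Apply λ = hc/E: λ = 3.512 × 10^-7 m.
Converting to nm: λ = 351.2 nm ≈ 351 nm.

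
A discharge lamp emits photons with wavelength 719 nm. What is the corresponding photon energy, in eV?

Convert to SI: λ = 719 nm = 7.19 × 10^-7 m.
Since E = hc/λ for a photon, E = 2.763 × 10^-19 J.
Converting to eV: E = 1.724 eV ≈ 1.72 eV.

1.72 eV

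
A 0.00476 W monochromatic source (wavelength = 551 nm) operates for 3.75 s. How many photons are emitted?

Total energy: E_total = P·t = 0.00476 × 3.75 = 0.01785 J.
Per-photon energy: E = 3.605e-19 J.
N = E_total / E_photon = 4.95e16.

4.95e16 photons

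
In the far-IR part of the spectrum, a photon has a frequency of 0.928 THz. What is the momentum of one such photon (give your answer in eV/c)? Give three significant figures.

Convert to SI: f = 0.928 THz = 9.28e11 Hz.
Since p = hf/c for a photon, p = 2.051e-30 kg·m/s.
Converting to eV/c: p = 0.003838 eV/c ≈ 3.84e-3 eV/c.

3.84e-3 eV/c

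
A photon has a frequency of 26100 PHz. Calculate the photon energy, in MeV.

0.108 MeV

(h = 6.62607015·10^-34 J·s, 1 eV = 1.602176634·10^-19 J.)
First convert: f = 26100 PHz = 2.61·10^19 Hz.
Since E = hf for a photon, E = 1.729·10^-14 J.
Converting to MeV: E = 0.1079 MeV ≈ 0.108 MeV.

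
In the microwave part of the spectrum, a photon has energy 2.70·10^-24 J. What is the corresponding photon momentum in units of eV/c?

1.69·10^-5 eV/c

The photon relation is p = E/c, giving p = 9.006·10^-33 kg·m/s.
Converting to eV/c: p = 1.685·10^-5 eV/c ≈ 1.69·10^-5 eV/c.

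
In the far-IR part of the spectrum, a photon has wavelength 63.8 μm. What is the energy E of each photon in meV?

19.4 meV

First convert: λ = 63.8 μm = 6.38e-5 m.
Since E = hc/λ for a photon, E = 3.114e-21 J.
Converting to meV: E = 19.43 meV ≈ 19.4 meV.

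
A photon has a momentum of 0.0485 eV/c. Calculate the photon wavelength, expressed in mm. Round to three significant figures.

Use h = 6.62607015e-34 J·s, c = 2.99792458e8 m/s, 1 eV = 1.602176634e-19 J.
In SI units: p = 0.0485 eV/c = 2.5920e-29 kg·m/s.
The photon relation is λ = h/p, giving λ = 2.556e-5 m.
Converting to mm: λ = 0.02556 mm ≈ 0.0256 mm.

0.0256 mm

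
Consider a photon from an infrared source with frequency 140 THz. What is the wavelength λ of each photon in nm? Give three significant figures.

2140 nm

First convert: f = 140 THz = 1.4 × 10^14 Hz.
Since λ = c/f for a photon, λ = 2.141 × 10^-6 m.
Converting to nm: λ = 2141 nm ≈ 2140 nm.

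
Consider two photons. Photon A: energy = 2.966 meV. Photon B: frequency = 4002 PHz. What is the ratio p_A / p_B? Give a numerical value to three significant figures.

p_A = 1.585 × 10^-30 kg·m/s (from energy = 2.966 meV, via p = E/c).
p_B = 8.845 × 10^-24 kg·m/s (from frequency = 4002 PHz, via p = hf/c).
Ratio = 1.585 × 10^-30 / 8.845 × 10^-24 = 1.79 × 10^-7.

1.79 × 10^-7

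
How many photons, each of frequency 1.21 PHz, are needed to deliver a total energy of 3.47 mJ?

Per-photon energy: E = 8.018·10^-19 J (from frequency = 1.21 PHz).
N = E_total / E_photon = 0.00347 J / 8.018·10^-19 J = 4.33·10^15.

4.33·10^15 photons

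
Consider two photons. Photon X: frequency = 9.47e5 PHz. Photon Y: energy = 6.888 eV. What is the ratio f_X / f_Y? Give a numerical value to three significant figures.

f_X = 9.470e20 Hz (from frequency = 9.47e5 PHz, via f given directly).
f_Y = 1.666e15 Hz (from energy = 6.888 eV, via f = E/h).
Ratio = 9.470e20 / 1.666e15 = 5.69e5.

5.69e5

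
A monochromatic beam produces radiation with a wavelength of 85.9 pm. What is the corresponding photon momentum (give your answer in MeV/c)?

Convert to SI: λ = 85.9 pm = 8.59 × 10^-11 m.
For a photon p = h/λ, so p = 7.714 × 10^-24 kg·m/s.
Converting to MeV/c: p = 0.01443 MeV/c ≈ 0.0144 MeV/c.

0.0144 MeV/c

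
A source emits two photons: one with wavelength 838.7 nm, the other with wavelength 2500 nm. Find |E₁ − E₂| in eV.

0.982 eV

Using E = hc/λ: E₁ = 2.3685·10^-19 J, E₂ = 7.9458·10^-20 J.
|ΔE| = |2.3685·10^-19 − 7.9458·10^-20| = 1.57·10^-19 J = 0.982 eV.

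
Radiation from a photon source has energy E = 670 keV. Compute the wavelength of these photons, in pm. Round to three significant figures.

Use h = 6.62607015e-34 J·s, c = 2.99792458e8 m/s, 1 eV = 1.602176634e-19 J.
First convert: E = 670 keV = 1.0735e-13 J.
Apply λ = hc/E: λ = 1.851e-12 m.
Converting to pm: λ = 1.851 pm ≈ 1.85 pm.

1.85 pm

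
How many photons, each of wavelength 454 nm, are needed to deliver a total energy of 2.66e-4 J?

Per-photon energy: E = 4.375e-19 J (from wavelength = 454 nm).
N = E_total / E_photon = 2.66e-4 J / 4.375e-19 J = 6.08e14.

6.08e14 photons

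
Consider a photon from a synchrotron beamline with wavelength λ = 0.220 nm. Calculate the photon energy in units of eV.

5640 eV

In SI units: λ = 0.220 nm = 2.20 × 10^-10 m.
The photon relation is E = hc/λ, giving E = 9.029 × 10^-16 J.
Converting to eV: E = 5636 eV ≈ 5640 eV.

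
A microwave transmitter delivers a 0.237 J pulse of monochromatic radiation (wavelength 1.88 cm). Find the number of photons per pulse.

Per-photon energy: E = 1.057 × 10^-23 J (from wavelength = 1.88 cm).
N = E_total / E_photon = 0.237 J / 1.057 × 10^-23 J = 2.24 × 10^22.

2.24 × 10^22 photons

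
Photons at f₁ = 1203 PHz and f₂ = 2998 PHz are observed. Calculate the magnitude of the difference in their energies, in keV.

7.42 keV

Using E = hf: E₁ = 7.9712 × 10^-16 J, E₂ = 1.9865 × 10^-15 J.
|ΔE| = |7.9712 × 10^-16 − 1.9865 × 10^-15| = 1.19 × 10^-15 J = 7.42 keV.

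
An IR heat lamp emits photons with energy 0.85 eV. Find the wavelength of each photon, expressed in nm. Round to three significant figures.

Take h = 6.62607015·10^-34 J·s, c = 2.99792458·10^8 m/s, 1 eV = 1.602176634·10^-19 J.
First convert: E = 0.85 eV = 1.3619·10^-19 J.
Apply λ = hc/E: λ = 1.459·10^-6 m.
Converting to nm: λ = 1459 nm ≈ 1460 nm.

1460 nm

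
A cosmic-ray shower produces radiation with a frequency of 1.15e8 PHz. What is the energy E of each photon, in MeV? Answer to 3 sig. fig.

476 MeV

(h = 6.62607015e-34 J·s, 1 eV = 1.602176634e-19 J.)
In SI units: f = 1.15e8 PHz = 1.15e23 Hz.
The photon relation is E = hf, giving E = 7.620e-11 J.
Converting to MeV: E = 475.6 MeV ≈ 476 MeV.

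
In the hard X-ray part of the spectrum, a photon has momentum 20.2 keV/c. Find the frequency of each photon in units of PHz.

Convert to SI: p = 20.2 keV/c = 1.0795 × 10^-23 kg·m/s.
The photon relation is f = pc/h, giving f = 4.884 × 10^18 Hz.
Converting to PHz: f = 4884 PHz ≈ 4880 PHz.

4880 PHz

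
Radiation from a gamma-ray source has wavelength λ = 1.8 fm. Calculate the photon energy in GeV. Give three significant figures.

0.689 GeV

Use h = 6.62607015 × 10^-34 J·s, c = 2.99792458 × 10^8 m/s, 1 eV = 1.602176634 × 10^-19 J.
Convert to SI: λ = 1.8 fm = 1.8 × 10^-15 m.
Apply E = hc/λ: E = 1.104 × 10^-10 J.
Converting to GeV: E = 0.6888 GeV ≈ 0.689 GeV.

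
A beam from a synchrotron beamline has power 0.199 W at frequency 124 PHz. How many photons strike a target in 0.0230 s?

5.57 × 10^13 photons

Total energy: E_total = P·t = 0.199 × 0.0230 = 0.004577 J.
Per-photon energy: E = 8.216 × 10^-17 J.
N = E_total / E_photon = 5.57 × 10^13.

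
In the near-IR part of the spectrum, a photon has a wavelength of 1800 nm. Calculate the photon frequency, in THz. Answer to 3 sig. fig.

167 THz

(c = 2.99792458·10^8 m/s.)
First convert: λ = 1800 nm = 1.8·10^-6 m.
The photon relation is f = c/λ, giving f = 1.666·10^14 Hz.
Converting to THz: f = 166.6 THz ≈ 167 THz.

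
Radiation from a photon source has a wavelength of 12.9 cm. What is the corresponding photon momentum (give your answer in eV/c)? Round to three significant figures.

9.61·10^-6 eV/c

First convert: λ = 12.9 cm = 0.129 m.
Apply p = h/λ: p = 5.136·10^-33 kg·m/s.
Converting to eV/c: p = 9.611·10^-6 eV/c ≈ 9.61·10^-6 eV/c.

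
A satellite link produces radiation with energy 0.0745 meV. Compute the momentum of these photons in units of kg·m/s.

(c = 2.99792458 × 10^8 m/s, 1 eV = 1.602176634 × 10^-19 J.)
In SI units: E = 0.0745 meV = 1.1936 × 10^-23 J.
For a photon p = E/c, so p = 3.981 × 10^-32 kg·m/s.
So p ≈ 3.98 × 10^-32 kg·m/s.

3.98 × 10^-32 kg·m/s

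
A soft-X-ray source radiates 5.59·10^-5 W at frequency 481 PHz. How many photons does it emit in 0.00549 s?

Total energy: E_total = P·t = 5.59·10^-5 × 0.00549 = 3.069·10^-7 J.
Per-photon energy: E = 3.187·10^-16 J.
N = E_total / E_photon = 9.63·10^8.

9.63·10^8 photons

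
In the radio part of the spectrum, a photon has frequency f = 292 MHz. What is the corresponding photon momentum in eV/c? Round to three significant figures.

1.21e-6 eV/c

(h = 6.62607015e-34 J·s, c = 2.99792458e8 m/s, 1 eV = 1.602176634e-19 J.)
In SI units: f = 292 MHz = 2.92e8 Hz.
Apply p = hf/c: p = 6.454e-34 kg·m/s.
Converting to eV/c: p = 1.208e-6 eV/c ≈ 1.21e-6 eV/c.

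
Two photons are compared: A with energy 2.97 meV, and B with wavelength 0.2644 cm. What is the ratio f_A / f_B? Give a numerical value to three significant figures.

6.33

f_A = 7.181 × 10^11 Hz (from energy = 2.97 meV, via f = E/h).
f_B = 1.134 × 10^11 Hz (from wavelength = 0.2644 cm, via f = c/λ).
Ratio = 7.181 × 10^11 / 1.134 × 10^11 = 6.33.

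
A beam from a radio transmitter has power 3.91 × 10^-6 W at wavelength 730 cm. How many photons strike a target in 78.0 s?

Total energy: E_total = P·t = 3.91 × 10^-6 × 78.0 = 3.050 × 10^-4 J.
Per-photon energy: E = 2.721 × 10^-26 J.
N = E_total / E_photon = 1.12 × 10^22.

1.12 × 10^22 photons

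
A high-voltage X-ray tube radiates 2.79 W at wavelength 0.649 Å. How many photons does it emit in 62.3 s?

5.68e16 photons

Total energy: E_total = P·t = 2.79 × 62.3 = 173.8 J.
Per-photon energy: E = 3.061e-15 J.
N = E_total / E_photon = 5.68e16.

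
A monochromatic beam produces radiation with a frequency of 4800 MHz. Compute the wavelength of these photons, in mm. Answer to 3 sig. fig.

Take c = 2.99792458 × 10^8 m/s.
Convert to SI: f = 4800 MHz = 4.8 × 10^9 Hz.
The photon relation is λ = c/f, giving λ = 0.06246 m.
Converting to mm: λ = 62.46 mm ≈ 62.5 mm.

62.5 mm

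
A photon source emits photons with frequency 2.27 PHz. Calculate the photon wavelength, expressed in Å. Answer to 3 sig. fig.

1320 Å

Take c = 2.99792458e8 m/s.
First convert: f = 2.27 PHz = 2.27e15 Hz.
Since λ = c/f for a photon, λ = 1.321e-7 m.
Converting to Å: λ = 1321 Å ≈ 1320 Å.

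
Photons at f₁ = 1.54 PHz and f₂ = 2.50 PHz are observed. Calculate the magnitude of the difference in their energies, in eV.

3.97 eV

Using E = hf: E₁ = 1.020e-18 J, E₂ = 1.657e-18 J.
|ΔE| = |1.020e-18 − 1.657e-18| = 6.36e-19 J = 3.97 eV.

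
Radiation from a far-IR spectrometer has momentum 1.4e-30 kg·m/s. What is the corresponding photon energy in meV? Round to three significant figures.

(c = 2.99792458e8 m/s, 1 eV = 1.602176634e-19 J.)
Apply E = pc: E = 4.197e-22 J.
Converting to meV: E = 2.620 meV ≈ 2.62 meV.

2.62 meV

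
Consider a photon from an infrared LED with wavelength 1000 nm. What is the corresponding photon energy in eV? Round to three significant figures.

1.24 eV

First convert: λ = 1000 nm = 1.00 × 10^-6 m.
For a photon E = hc/λ, so E = 1.986 × 10^-19 J.
Converting to eV: E = 1.240 eV ≈ 1.24 eV.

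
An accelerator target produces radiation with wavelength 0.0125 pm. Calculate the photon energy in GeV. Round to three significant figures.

0.0992 GeV

Take h = 6.62607015e-34 J·s, c = 2.99792458e8 m/s, 1 eV = 1.602176634e-19 J.
In SI units: λ = 0.0125 pm = 1.25e-14 m.
For a photon E = hc/λ, so E = 1.589e-11 J.
Converting to GeV: E = 0.09919 GeV ≈ 0.0992 GeV.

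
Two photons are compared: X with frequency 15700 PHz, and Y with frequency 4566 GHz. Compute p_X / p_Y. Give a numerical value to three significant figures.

3.44 × 10^6

p_X = 3.470 × 10^-23 kg·m/s (from frequency = 15700 PHz, via p = hf/c).
p_Y = 1.009 × 10^-29 kg·m/s (from frequency = 4566 GHz, via p = hf/c).
Ratio = 3.470 × 10^-23 / 1.009 × 10^-29 = 3.44 × 10^6.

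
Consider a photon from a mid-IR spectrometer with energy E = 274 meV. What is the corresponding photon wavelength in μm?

In SI units: E = 274 meV = 4.3900e-20 J.
Apply λ = hc/E: λ = 4.525e-6 m.
Converting to μm: λ = 4.525 μm ≈ 4.52 μm.

4.52 μm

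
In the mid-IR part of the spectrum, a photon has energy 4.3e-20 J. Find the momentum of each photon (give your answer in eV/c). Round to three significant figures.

Use c = 2.99792458e8 m/s, 1 eV = 1.602176634e-19 J.
The photon relation is p = E/c, giving p = 1.434e-28 kg·m/s.
Converting to eV/c: p = 0.2684 eV/c ≈ 0.268 eV/c.

0.268 eV/c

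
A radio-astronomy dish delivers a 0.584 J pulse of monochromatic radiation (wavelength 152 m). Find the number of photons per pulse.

Per-photon energy: E = 1.307·10^-27 J (from wavelength = 152 m).
N = E_total / E_photon = 0.584 J / 1.307·10^-27 J = 4.47·10^26.

4.47·10^26 photons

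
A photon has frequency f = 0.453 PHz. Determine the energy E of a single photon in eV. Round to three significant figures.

Take h = 6.62607015e-34 J·s, 1 eV = 1.602176634e-19 J.
In SI units: f = 0.453 PHz = 4.53e14 Hz.
Since E = hf for a photon, E = 3.002e-19 J.
Converting to eV: E = 1.873 eV ≈ 1.87 eV.

1.87 eV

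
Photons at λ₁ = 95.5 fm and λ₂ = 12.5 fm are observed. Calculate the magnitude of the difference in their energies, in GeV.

0.0862 GeV

Using E = hc/λ: E₁ = 2.080 × 10^-12 J, E₂ = 1.589 × 10^-11 J.
|ΔE| = |2.080 × 10^-12 − 1.589 × 10^-11| = 1.38 × 10^-11 J = 0.0862 GeV.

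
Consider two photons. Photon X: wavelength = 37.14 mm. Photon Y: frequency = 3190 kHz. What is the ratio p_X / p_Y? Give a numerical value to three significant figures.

p_X = 1.784·10^-32 kg·m/s (from wavelength = 37.14 mm, via p = h/λ).
p_Y = 7.051·10^-36 kg·m/s (from frequency = 3190 kHz, via p = hf/c).
Ratio = 1.784·10^-32 / 7.051·10^-36 = 2530.

2530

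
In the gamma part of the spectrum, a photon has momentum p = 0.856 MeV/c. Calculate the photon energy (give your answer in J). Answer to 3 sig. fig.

1.37 × 10^-13 J

Use c = 2.99792458 × 10^8 m/s, 1 eV = 1.602176634 × 10^-19 J.
Convert to SI: p = 0.856 MeV/c = 4.5747 × 10^-22 kg·m/s.
For a photon E = pc, so E = 1.371 × 10^-13 J.
So E ≈ 1.37 × 10^-13 J.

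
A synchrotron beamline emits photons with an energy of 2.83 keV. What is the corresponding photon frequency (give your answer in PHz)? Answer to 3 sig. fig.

In SI units: E = 2.83 keV = 4.5342e-16 J.
For a photon f = E/h, so f = 6.843e17 Hz.
Converting to PHz: f = 684.3 PHz ≈ 684 PHz.

684 PHz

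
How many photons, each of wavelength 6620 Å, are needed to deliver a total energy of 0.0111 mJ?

Per-photon energy: E = 3.001·10^-19 J (from wavelength = 6620 Å).
N = E_total / E_photon = 1.11·10^-5 J / 3.001·10^-19 J = 3.70·10^13.

3.70·10^13 photons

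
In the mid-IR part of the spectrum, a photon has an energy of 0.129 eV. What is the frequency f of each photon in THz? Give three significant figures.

Take h = 6.62607015 × 10^-34 J·s, 1 eV = 1.602176634 × 10^-19 J.
Convert to SI: E = 0.129 eV = 2.0668 × 10^-20 J.
Apply f = E/h: f = 3.119 × 10^13 Hz.
Converting to THz: f = 31.19 THz ≈ 31.2 THz.

31.2 THz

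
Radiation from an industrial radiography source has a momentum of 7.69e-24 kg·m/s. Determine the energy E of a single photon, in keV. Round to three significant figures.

14.4 keV

Use c = 2.99792458e8 m/s, 1 eV = 1.602176634e-19 J.
Apply E = pc: E = 2.305e-15 J.
Converting to keV: E = 14.39 keV ≈ 14.4 keV.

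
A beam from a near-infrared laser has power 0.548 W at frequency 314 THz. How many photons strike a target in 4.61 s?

Total energy: E_total = P·t = 0.548 × 4.61 = 2.526 J.
Per-photon energy: E = 2.081 × 10^-19 J.
N = E_total / E_photon = 1.21 × 10^19.

1.21 × 10^19 photons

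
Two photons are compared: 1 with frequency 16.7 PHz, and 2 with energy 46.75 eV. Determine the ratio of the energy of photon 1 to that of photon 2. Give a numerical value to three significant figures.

1.48

E_1 = 1.107e-17 J (from frequency = 16.7 PHz, via E = hf).
E_2 = 7.490e-18 J (from energy = 46.75 eV, via E given directly).
Ratio = 1.107e-17 / 7.490e-18 = 1.48.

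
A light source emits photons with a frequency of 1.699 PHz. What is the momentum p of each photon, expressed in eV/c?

7.03 eV/c

(h = 6.62607015e-34 J·s, c = 2.99792458e8 m/s, 1 eV = 1.602176634e-19 J.)
Convert to SI: f = 1.699 PHz = 1.699e15 Hz.
For a photon p = hf/c, so p = 3.755e-27 kg·m/s.
Converting to eV/c: p = 7.026 eV/c ≈ 7.03 eV/c.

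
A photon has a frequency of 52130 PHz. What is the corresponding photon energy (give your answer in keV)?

Take h = 6.62607015e-34 J·s, 1 eV = 1.602176634e-19 J.
First convert: f = 52130 PHz = 5.213e19 Hz.
The photon relation is E = hf, giving E = 3.454e-14 J.
Converting to keV: E = 215.6 keV ≈ 216 keV.

216 keV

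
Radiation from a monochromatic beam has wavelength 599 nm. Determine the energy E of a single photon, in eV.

Take h = 6.62607015·10^-34 J·s, c = 2.99792458·10^8 m/s, 1 eV = 1.602176634·10^-19 J.
Convert to SI: λ = 599 nm = 5.99·10^-7 m.
Since E = hc/λ for a photon, E = 3.316·10^-19 J.
Converting to eV: E = 2.070 eV ≈ 2.07 eV.

2.07 eV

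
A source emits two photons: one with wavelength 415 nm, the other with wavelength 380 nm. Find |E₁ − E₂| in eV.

Using E = hc/λ: E₁ = 4.787 × 10^-19 J, E₂ = 5.227 × 10^-19 J.
|ΔE| = |4.787 × 10^-19 − 5.227 × 10^-19| = 4.41 × 10^-20 J = 0.275 eV.

0.275 eV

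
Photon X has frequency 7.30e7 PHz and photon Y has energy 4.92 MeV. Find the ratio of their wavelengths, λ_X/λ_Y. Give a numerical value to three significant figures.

λ_X = 4.107e-15 m (from frequency = 7.30e7 PHz, via λ = c/f).
λ_Y = 2.520e-13 m (from energy = 4.92 MeV, via λ = hc/E).
Ratio = 4.107e-15 / 2.520e-13 = 0.0163.

0.0163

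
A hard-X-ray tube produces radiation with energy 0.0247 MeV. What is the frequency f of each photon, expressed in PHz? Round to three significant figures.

Take h = 6.62607015 × 10^-34 J·s, 1 eV = 1.602176634 × 10^-19 J.
In SI units: E = 0.0247 MeV = 3.9574 × 10^-15 J.
Since f = E/h for a photon, f = 5.972 × 10^18 Hz.
Converting to PHz: f = 5972 PHz ≈ 5970 PHz.

5970 PHz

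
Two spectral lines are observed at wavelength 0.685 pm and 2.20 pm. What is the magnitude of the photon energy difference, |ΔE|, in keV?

1250 keV

Using E = hc/λ: E₁ = 2.900 × 10^-13 J, E₂ = 9.029 × 10^-14 J.
|ΔE| = |2.900 × 10^-13 − 9.029 × 10^-14| = 2.00 × 10^-13 J = 1250 keV.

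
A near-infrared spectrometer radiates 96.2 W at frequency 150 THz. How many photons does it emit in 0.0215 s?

2.08·10^19 photons

Total energy: E_total = P·t = 96.2 × 0.0215 = 2.068 J.
Per-photon energy: E = 9.939·10^-20 J.
N = E_total / E_photon = 2.08·10^19.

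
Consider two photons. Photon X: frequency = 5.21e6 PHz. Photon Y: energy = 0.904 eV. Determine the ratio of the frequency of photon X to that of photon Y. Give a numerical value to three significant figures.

f_X = 5.210e21 Hz (from frequency = 5.21e6 PHz, via f given directly).
f_Y = 2.186e14 Hz (from energy = 0.904 eV, via f = E/h).
Ratio = 5.210e21 / 2.186e14 = 2.38e7.

2.38e7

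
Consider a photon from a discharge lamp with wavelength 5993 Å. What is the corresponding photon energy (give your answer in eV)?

First convert: λ = 5993 Å = 5.993 × 10^-7 m.
Apply E = hc/λ: E = 3.315 × 10^-19 J.
Converting to eV: E = 2.069 eV ≈ 2.07 eV.

2.07 eV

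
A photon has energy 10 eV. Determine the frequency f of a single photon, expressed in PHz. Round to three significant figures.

2.42 PHz

First convert: E = 10 eV = 1.6022 × 10^-18 J.
The photon relation is f = E/h, giving f = 2.418 × 10^15 Hz.
Converting to PHz: f = 2.418 PHz ≈ 2.42 PHz.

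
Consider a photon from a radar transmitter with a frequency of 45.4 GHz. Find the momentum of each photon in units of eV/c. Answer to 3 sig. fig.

In SI units: f = 45.4 GHz = 4.54·10^10 Hz.
Since p = hf/c for a photon, p = 1.003·10^-31 kg·m/s.
Converting to eV/c: p = 1.878·10^-4 eV/c ≈ 1.88·10^-4 eV/c.

1.88·10^-4 eV/c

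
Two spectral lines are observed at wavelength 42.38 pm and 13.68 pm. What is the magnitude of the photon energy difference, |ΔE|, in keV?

Using E = hc/λ: E₁ = 4.6872·10^-15 J, E₂ = 1.4521·10^-14 J.
|ΔE| = |4.6872·10^-15 − 1.4521·10^-14| = 9.83·10^-15 J = 61.4 keV.

61.4 keV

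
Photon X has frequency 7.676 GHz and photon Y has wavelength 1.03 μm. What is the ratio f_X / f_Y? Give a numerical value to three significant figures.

2.64·10^-5

f_X = 7.676·10^9 Hz (from frequency = 7.676 GHz, via f given directly).
f_Y = 2.911·10^14 Hz (from wavelength = 1.03 μm, via f = c/λ).
Ratio = 7.676·10^9 / 2.911·10^14 = 2.64·10^-5.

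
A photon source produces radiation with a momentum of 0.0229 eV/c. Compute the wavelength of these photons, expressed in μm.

54.1 μm

Use h = 6.62607015 × 10^-34 J·s, c = 2.99792458 × 10^8 m/s, 1 eV = 1.602176634 × 10^-19 J.
In SI units: p = 0.0229 eV/c = 1.2238 × 10^-29 kg·m/s.
Since λ = h/p for a photon, λ = 5.414 × 10^-5 m.
Converting to μm: λ = 54.14 μm ≈ 54.1 μm.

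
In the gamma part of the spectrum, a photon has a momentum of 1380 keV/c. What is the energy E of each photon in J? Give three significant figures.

2.21·10^-13 J

(c = 2.99792458·10^8 m/s, 1 eV = 1.602176634·10^-19 J.)
In SI units: p = 1380 keV/c = 7.3751·10^-22 kg·m/s.
Since E = pc for a photon, E = 2.211·10^-13 J.
So E ≈ 2.21·10^-13 J.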